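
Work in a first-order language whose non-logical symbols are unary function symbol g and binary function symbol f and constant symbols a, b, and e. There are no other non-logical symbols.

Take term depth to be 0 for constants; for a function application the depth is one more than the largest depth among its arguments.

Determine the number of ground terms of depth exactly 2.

Let N_k count ground terms of depth at most k. Each non-constant term of depth ≤ k is some function symbol applied to depth-≤(k−1) arguments, giving N_k = 3 + N_{k-1} + N_{k-1}^2.
N_0 = 3
N_1 = 3 + 3 + 3^2 = 15
N_2 = 3 + 15 + 15^2 = 243
Terms of depth exactly 2: N_2 − N_1 = 243 − 15 = 228.

228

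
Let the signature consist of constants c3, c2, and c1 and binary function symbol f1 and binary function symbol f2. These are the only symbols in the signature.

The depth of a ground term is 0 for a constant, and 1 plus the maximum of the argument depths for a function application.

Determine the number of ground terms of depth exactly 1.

18

Count level by level. With function symbols f1/2, f2/2, the terms of depth ≤ k are the 3 constants together with each function applied to depth-≤(k−1) tuples, so N_k = 3 + N_{k-1}^2 + N_{k-1}^2.
N_0 = 3
N_1 = 3 + 3^2 + 3^2 = 21
Terms of depth exactly 1: N_1 − N_0 = 21 − 3 = 18.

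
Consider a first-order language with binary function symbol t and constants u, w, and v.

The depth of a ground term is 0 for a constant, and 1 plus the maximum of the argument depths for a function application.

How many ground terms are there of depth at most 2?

If N_k denotes the number of depth-≤k ground terms, the 3 constants give N_0 = 3, and each function symbol of arity r contributes N_{k-1}^r new terms at level k: N_k = 3 + N_{k-1}^2.
N_0 = 3
N_1 = 3 + 3^2 = 12
N_2 = 3 + 12^2 = 147

147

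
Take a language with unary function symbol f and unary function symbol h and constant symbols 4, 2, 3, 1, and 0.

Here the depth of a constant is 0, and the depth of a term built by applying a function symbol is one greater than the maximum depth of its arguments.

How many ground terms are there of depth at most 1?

15

Let N_k count ground terms of depth at most k. Each non-constant term of depth ≤ k is some function symbol applied to depth-≤(k−1) arguments, giving N_k = 5 + N_{k-1} + N_{k-1}.
N_0 = 5
N_1 = 5 + 5 + 5 = 15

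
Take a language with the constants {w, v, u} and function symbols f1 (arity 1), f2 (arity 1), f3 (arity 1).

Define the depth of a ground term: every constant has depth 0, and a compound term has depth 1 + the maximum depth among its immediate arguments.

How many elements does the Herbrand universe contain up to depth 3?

If N_k denotes the number of depth-≤k ground terms, the 3 constants give N_0 = 3, and each function symbol of arity r contributes N_{k-1}^r new terms at level k: N_k = 3 + N_{k-1} + N_{k-1} + N_{k-1}.
N_0 = 3
N_1 = 3 + 3 + 3 + 3 = 12
N_2 = 3 + 12 + 12 + 12 = 39
N_3 = 3 + 39 + 39 + 39 = 120

120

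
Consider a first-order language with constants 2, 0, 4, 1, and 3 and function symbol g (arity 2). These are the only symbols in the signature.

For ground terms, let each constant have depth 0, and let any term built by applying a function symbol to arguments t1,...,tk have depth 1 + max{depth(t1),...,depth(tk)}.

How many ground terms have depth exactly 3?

818125

If N_k denotes the number of depth-≤k ground terms, the 5 constants give N_0 = 5, and each function symbol of arity r contributes N_{k-1}^r new terms at level k: N_k = 5 + N_{k-1}^2.
N_0 = 5
N_1 = 5 + 5^2 = 30
N_2 = 5 + 30^2 = 905
N_3 = 5 + 905^2 = 819030
Terms of depth exactly 3: N_3 − N_2 = 819030 − 905 = 818125.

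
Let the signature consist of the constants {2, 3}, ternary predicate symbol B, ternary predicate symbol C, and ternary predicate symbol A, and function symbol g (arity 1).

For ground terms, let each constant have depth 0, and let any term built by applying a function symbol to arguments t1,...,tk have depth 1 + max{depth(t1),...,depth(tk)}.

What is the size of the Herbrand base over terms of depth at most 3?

1536

First count ground terms of depth ≤ 3.
If N_k denotes the number of depth-≤k ground terms, the 2 constants give N_0 = 2, and each function symbol of arity r contributes N_{k-1}^r new terms at level k: N_k = 2 + N_{k-1}.
N_0 = 2
N_1 = 2 + 2 = 4
N_2 = 2 + 4 = 6
N_3 = 2 + 6 = 8
Explicitly: 2, 3, g(2), g(3), g(g(2)), g(g(3)), g(g(g(2))), g(g(g(3))).
So |H| = 8.
For each predicate symbol, the number of ground atoms is |H| raised to its arity; summing:
  B: 8^3 = 512;  C: 8^3 = 512;  A: 8^3 = 512
Total ground atoms: 512 + 512 + 512 = 1536.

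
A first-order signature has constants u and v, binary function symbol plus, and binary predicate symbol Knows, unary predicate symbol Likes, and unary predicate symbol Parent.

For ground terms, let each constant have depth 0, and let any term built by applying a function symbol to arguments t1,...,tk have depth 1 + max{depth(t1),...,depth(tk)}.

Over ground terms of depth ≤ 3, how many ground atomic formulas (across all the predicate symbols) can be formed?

First count ground terms of depth ≤ 3.
Count level by level. With function symbols plus/2, the terms of depth ≤ k are the 2 constants together with each function applied to depth-≤(k−1) tuples, so N_k = 2 + N_{k-1}^2.
N_0 = 2
N_1 = 2 + 2^2 = 6
N_2 = 2 + 6^2 = 38
N_3 = 2 + 38^2 = 1446
So |H| = 1446.
A ground atom is a predicate applied to a tuple of terms from H, so the count is the sum over predicates of |H|^arity:
  Knows: 1446^2 = 2090916;  Likes: 1446;  Parent: 1446
Total ground atoms: 2090916 + 1446 + 1446 = 2093808.

2093808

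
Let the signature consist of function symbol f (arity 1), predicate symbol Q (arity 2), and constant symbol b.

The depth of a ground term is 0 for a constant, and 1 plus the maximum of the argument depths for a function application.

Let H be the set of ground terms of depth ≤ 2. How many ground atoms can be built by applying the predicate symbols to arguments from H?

9

First count ground terms of depth ≤ 2.
Count level by level. With function symbols f/1, the terms of depth ≤ k are the 1 constant together with each function applied to depth-≤(k−1) tuples, so N_k = 1 + N_{k-1}.
N_0 = 1
N_1 = 1 + 1 = 2
N_2 = 1 + 2 = 3
Explicitly: b, f(b), f(f(b)).
So |H| = 3.
A ground atom is a predicate applied to a tuple of terms from H, so the count is the sum over predicates of |H|^arity:
  Q: 3^2 = 9
Total ground atoms: 9.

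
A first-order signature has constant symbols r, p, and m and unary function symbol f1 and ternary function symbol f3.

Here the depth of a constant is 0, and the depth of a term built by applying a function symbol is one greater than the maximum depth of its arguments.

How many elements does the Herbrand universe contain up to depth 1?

Write N_k for the number of ground terms of depth ≤ k. A term of depth ≤ k is either a constant or a function symbol applied to arguments of depth ≤ k−1, so N_k = 3 + N_{k-1} + N_{k-1}^3.
N_0 = 3
N_1 = 3 + 3 + 3^3 = 33

33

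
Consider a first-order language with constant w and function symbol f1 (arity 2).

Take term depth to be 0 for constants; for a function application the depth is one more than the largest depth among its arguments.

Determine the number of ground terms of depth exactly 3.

21

Write N_k for the number of ground terms of depth ≤ k. A term of depth ≤ k is either a constant or a function symbol applied to arguments of depth ≤ k−1, so N_k = 1 + N_{k-1}^2.
N_0 = 1
N_1 = 1 + 1^2 = 2
N_2 = 1 + 2^2 = 5
N_3 = 1 + 5^2 = 26
Terms of depth exactly 3: N_3 − N_2 = 26 − 5 = 21.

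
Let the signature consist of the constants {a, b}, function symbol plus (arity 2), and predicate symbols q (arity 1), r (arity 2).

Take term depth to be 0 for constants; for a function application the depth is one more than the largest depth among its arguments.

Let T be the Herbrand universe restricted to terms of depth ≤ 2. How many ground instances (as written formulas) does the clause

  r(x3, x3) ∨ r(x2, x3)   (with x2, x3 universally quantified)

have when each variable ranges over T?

1444

Ground terms of depth ≤ 2:
  Let N_k = |{terms of depth ≤ k}|. Then N_0 = 2 and N_k = 2 + N_{k-1}^2 for k ≥ 1 (one summand per function symbol, arity giving the exponent).
  N_0 = 2
  N_1 = 2 + 2^2 = 6
  N_2 = 2 + 6^2 = 38
So there are 38 ground terms available for substitution.
The clause has 2 distinct variables (x2, x3), each appearing in the body. In the free term algebra distinct substitutions yield syntactically distinct ground instances.
Number of ground instances = 38^2 = 1444.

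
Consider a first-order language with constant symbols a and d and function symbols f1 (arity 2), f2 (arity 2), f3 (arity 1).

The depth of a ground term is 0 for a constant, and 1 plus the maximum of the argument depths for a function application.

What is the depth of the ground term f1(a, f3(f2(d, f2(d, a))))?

4

depth(f2(d, a)) = 1 + max(0, 0) = 1
depth(f2(d, f2(d, a))) = 1 + max(0, 1) = 2
depth(f3(f2(d, f2(d, a)))) = 1 + depth(f2(d, f2(d, a))) = 1 + 2 = 3
depth(f1(a, f3(f2(d, f2(d, a))))) = 1 + max(0, 3) = 4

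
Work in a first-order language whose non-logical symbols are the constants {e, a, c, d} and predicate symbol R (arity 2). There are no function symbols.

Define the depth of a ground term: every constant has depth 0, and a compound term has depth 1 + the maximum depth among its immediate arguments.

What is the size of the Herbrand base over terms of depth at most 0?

16

First count ground terms of depth ≤ 0.
With no function symbols every ground term is a constant, so there are exactly 4 ground terms at every depth bound.
N_0 = 4
So |H| = 4.
Each predicate of arity r yields |H|^r ground atoms (one per choice of an r-tuple from H):
  R: 4^2 = 16
Total ground atoms: 16.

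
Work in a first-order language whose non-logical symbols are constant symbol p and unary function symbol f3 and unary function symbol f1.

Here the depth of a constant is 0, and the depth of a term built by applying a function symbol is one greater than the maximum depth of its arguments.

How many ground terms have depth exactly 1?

Let N_k = |{terms of depth ≤ k}|. Then N_0 = 1 and N_k = 1 + N_{k-1} + N_{k-1} for k ≥ 1 (one summand per function symbol, arity giving the exponent).
N_0 = 1
N_1 = 1 + 1 + 1 = 3
Terms of depth exactly 1: N_1 − N_0 = 3 − 1 = 2.

2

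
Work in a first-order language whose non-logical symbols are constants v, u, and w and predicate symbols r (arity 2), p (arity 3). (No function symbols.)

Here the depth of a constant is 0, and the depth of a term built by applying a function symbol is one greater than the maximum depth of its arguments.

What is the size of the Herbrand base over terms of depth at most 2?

First count ground terms of depth ≤ 2.
With no function symbols every ground term is a constant, so there are exactly 3 ground terms at every depth bound.
N_0 = 3
N_1 = 3
N_2 = 3
So |H| = 3.
For each predicate symbol, the number of ground atoms is |H| raised to its arity; summing:
  r: 3^2 = 9;  p: 3^3 = 27
Total ground atoms: 9 + 27 = 36.

36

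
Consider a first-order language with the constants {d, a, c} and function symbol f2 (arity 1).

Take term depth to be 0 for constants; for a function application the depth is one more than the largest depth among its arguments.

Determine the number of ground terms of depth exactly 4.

Count level by level. With function symbols f2/1, the terms of depth ≤ k are the 3 constants together with each function applied to depth-≤(k−1) tuples, so N_k = 3 + N_{k-1}.
N_0 = 3
N_1 = 3 + 3 = 6
N_2 = 3 + 6 = 9
N_3 = 3 + 9 = 12
N_4 = 3 + 12 = 15
Terms of depth exactly 4: N_4 − N_3 = 15 − 12 = 3.

3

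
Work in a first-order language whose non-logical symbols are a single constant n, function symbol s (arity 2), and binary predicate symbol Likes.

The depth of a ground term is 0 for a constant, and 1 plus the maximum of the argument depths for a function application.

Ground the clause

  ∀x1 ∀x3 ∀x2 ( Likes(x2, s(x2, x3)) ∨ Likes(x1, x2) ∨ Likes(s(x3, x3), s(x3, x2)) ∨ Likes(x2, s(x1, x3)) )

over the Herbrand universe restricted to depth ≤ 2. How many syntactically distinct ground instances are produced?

125

Ground terms of depth ≤ 2:
  Let N_k = |{terms of depth ≤ k}|. Then N_0 = 1 and N_k = 1 + N_{k-1}^2 for k ≥ 1 (one summand per function symbol, arity giving the exponent).
  N_0 = 1
  N_1 = 1 + 1^2 = 2
  N_2 = 1 + 2^2 = 5
  Explicitly: n, s(n, n), s(n, s(n, n)), s(s(n, n), n), s(s(n, n), s(n, n)).
So there are 5 ground terms available for substitution.
The body mentions every one of the 3 quantified variables; since ground terms form a free algebra, no two substitutions collapse to the same formula.
Number of ground instances = 5^3 = 125.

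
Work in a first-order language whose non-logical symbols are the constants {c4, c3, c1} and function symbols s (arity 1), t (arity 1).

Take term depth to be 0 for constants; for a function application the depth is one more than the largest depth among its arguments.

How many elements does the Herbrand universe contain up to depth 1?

Let N_k count ground terms of depth at most k. Each non-constant term of depth ≤ k is some function symbol applied to depth-≤(k−1) arguments, giving N_k = 3 + N_{k-1} + N_{k-1}.
N_0 = 3
N_1 = 3 + 3 + 3 = 9

9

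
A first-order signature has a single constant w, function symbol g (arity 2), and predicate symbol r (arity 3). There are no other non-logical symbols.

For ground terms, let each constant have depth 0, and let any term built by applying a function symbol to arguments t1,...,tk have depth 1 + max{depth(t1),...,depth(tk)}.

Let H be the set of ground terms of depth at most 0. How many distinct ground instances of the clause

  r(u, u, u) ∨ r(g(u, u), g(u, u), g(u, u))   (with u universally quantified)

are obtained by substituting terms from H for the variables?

1

Ground terms of depth ≤ 0:
  If N_k denotes the number of depth-≤k ground terms, the 1 constant gives N_0 = 1, and each function symbol of arity r contributes N_{k-1}^r new terms at level k: N_k = 1 + N_{k-1}^2.
  N_0 = 1
  Explicitly: w.
So there is exactly 1 ground term available for substitution.
The clause has 1 distinct variable (u), which appears in the body. In the free term algebra distinct substitutions yield syntactically distinct ground instances.
Number of ground instances = 1.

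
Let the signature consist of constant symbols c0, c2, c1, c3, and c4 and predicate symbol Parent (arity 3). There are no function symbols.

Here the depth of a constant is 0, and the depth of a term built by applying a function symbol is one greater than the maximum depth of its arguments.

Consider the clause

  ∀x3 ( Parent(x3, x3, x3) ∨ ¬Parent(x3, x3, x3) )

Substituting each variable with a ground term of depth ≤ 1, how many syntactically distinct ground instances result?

5

Ground terms of depth ≤ 1:
  With no function symbols every ground term is a constant, so there are exactly 5 ground terms at every depth bound.
  N_0 = 5
  N_1 = 5
So there are 5 ground terms available for substitution.
There is 1 variable to instantiate (x3),  occurring in at least one literal, so different choices give different ground instances.
Number of ground instances = 5.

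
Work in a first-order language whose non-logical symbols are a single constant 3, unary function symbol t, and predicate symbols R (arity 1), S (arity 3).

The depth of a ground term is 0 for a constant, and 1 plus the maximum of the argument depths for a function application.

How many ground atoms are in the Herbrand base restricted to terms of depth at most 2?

First count ground terms of depth ≤ 2.
If N_k denotes the number of depth-≤k ground terms, the 1 constant gives N_0 = 1, and each function symbol of arity r contributes N_{k-1}^r new terms at level k: N_k = 1 + N_{k-1}.
N_0 = 1
N_1 = 1 + 1 = 2
N_2 = 1 + 2 = 3
Explicitly: 3, t(3), t(t(3)).
So |H| = 3.
Each predicate of arity r yields |H|^r ground atoms (one per choice of an r-tuple from H):
  R: 3;  S: 3^3 = 27
Total ground atoms: 3 + 27 = 30.

30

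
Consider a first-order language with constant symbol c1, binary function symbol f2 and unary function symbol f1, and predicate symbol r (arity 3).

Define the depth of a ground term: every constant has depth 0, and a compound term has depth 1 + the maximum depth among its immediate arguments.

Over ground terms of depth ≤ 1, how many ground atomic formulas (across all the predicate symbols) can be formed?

First count ground terms of depth ≤ 1.
If N_k denotes the number of depth-≤k ground terms, the 1 constant gives N_0 = 1, and each function symbol of arity r contributes N_{k-1}^r new terms at level k: N_k = 1 + N_{k-1}^2 + N_{k-1}.
N_0 = 1
N_1 = 1 + 1^2 + 1 = 3
Explicitly: c1, f2(c1, c1), f1(c1).
So |H| = 3.
Ground atoms are formed by filling each argument slot of a predicate with a term from H, so an r-ary predicate gives |H|^r atoms:
  r: 3^3 = 27
Total ground atoms: 27.

27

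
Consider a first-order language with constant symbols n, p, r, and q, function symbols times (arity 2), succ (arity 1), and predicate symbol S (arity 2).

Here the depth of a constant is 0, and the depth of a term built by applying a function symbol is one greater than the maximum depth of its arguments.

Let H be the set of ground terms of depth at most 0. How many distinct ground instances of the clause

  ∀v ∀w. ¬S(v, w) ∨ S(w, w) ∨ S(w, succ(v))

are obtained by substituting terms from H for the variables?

16

Ground terms of depth ≤ 0:
  Write N_k for the number of ground terms of depth ≤ k. A term of depth ≤ k is either a constant or a function symbol applied to arguments of depth ≤ k−1, so N_k = 4 + N_{k-1}^2 + N_{k-1}.
  N_0 = 4
  Explicitly: n, p, r, q.
So there are 4 ground terms available for substitution.
The body mentions every one of the 2 quantified variables; since ground terms form a free algebra, no two substitutions collapse to the same formula.
Number of ground instances = 4^2 = 16.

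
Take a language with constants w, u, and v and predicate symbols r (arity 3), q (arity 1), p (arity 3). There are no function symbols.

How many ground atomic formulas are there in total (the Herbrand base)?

57

With no function symbols, the Herbrand universe is just the 3 constants.
Ground atoms per predicate: r: 3^3 = 27, q: 3, p: 3^3 = 27.
Herbrand base size = 27 + 3 + 27 = 57.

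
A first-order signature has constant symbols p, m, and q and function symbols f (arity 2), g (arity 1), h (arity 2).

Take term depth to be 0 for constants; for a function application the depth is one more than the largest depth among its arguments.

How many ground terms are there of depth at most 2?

1179

Count level by level. With function symbols f/2, g/1, h/2, the terms of depth ≤ k are the 3 constants together with each function applied to depth-≤(k−1) tuples, so N_k = 3 + N_{k-1}^2 + N_{k-1} + N_{k-1}^2.
N_0 = 3
N_1 = 3 + 3^2 + 3 + 3^2 = 24
N_2 = 3 + 24^2 + 24 + 24^2 = 1179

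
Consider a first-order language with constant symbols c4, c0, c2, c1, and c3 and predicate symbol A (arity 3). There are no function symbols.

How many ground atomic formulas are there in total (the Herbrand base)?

125

With no function symbols, the Herbrand universe is just the 5 constants.
Ground atoms per predicate: A: 5^3 = 125.
Herbrand base size = 125 = 125.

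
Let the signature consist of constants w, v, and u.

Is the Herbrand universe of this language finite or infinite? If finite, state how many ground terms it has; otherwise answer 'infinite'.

3

There are no function symbols, so every ground term is one of the 3 constants.
The Herbrand universe is {w, v, u}, which is finite with 3 elements.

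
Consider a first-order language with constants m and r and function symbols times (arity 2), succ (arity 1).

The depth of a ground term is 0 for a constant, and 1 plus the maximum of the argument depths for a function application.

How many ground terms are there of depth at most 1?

8

Let N_k count ground terms of depth at most k. Each non-constant term of depth ≤ k is some function symbol applied to depth-≤(k−1) arguments, giving N_k = 2 + N_{k-1}^2 + N_{k-1}.
N_0 = 2
N_1 = 2 + 2^2 + 2 = 8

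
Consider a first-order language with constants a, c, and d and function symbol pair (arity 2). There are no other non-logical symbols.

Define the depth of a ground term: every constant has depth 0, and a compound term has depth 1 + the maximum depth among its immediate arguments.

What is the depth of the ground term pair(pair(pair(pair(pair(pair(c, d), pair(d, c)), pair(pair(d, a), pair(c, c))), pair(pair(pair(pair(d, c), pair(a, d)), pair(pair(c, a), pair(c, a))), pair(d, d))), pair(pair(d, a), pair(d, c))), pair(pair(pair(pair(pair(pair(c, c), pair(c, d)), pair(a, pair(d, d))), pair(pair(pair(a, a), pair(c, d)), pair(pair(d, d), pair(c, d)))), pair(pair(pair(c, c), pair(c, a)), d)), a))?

7

depth(pair(c, d)) = 1 + max(0, 0) = 1
depth(pair(d, c)) = 1 + max(0, 0) = 1
depth(pair(pair(c, d), pair(d, c))) = 1 + max(1, 1) = 2
depth(pair(d, a)) = 1 + max(0, 0) = 1
depth(pair(c, c)) = 1 + max(0, 0) = 1
depth(pair(pair(d, a), pair(c, c))) = 1 + max(1, 1) = 2
depth(pair(pair(pair(c, d), pair(d, c)), pair(pair(d, a), pair(c, c)))) = 1 + max(2, 2) = 3
depth(pair(a, d)) = 1 + max(0, 0) = 1
depth(pair(pair(d, c), pair(a, d))) = 1 + max(1, 1) = 2
depth(pair(c, a)) = 1 + max(0, 0) = 1
depth(pair(pair(c, a), pair(c, a))) = 1 + max(1, 1) = 2
depth(pair(pair(pair(d, c), pair(a, d)), pair(pair(c, a), pair(c, a)))) = 1 + max(2, 2) = 3
depth(pair(d, d)) = 1 + max(0, 0) = 1
depth(pair(pair(pair(pair(d, c), pair(a, d)), pair(pair(c, a), pair(c, a))), pair(d, d))) = 1 + max(3, 1) = 4
depth(pair(pair(pair(pair(c, d), pair(d, c)), pair(pair(d, a), pair(c, c))), pair(pair(pair(pair(d, c), pair(a, d)), pair(pair(c, a), pair(c, a))), pair(d, d)))) = 1 + max(3, 4) = 5
depth(pair(pair(d, a), pair(d, c))) = 1 + max(1, 1) = 2
depth(pair(pair(pair(pair(pair(c, d), pair(d, c)), pair(pair(d, a), pair(c, c))), pair(pair(pair(pair(d, c), pair(a, d)), pair(pair(c, a), pair(c, a))), pair(d, d))), pair(pair(d, a), pair(d, c)))) = 1 + max(5, 2) = 6
depth(pair(pair(c, c), pair(c, d))) = 1 + max(1, 1) = 2
depth(pair(a, pair(d, d))) = 1 + max(0, 1) = 2
depth(pair(pair(pair(c, c), pair(c, d)), pair(a, pair(d, d)))) = 1 + max(2, 2) = 3
depth(pair(a, a)) = 1 + max(0, 0) = 1
depth(pair(pair(a, a), pair(c, d))) = 1 + max(1, 1) = 2
depth(pair(pair(d, d), pair(c, d))) = 1 + max(1, 1) = 2
depth(pair(pair(pair(a, a), pair(c, d)), pair(pair(d, d), pair(c, d)))) = 1 + max(2, 2) = 3
depth(pair(pair(pair(pair(c, c), pair(c, d)), pair(a, pair(d, d))), pair(pair(pair(a, a), pair(c, d)), pair(pair(d, d), pair(c, d))))) = 1 + max(3, 3) = 4
depth(pair(pair(c, c), pair(c, a))) = 1 + max(1, 1) = 2
depth(pair(pair(pair(c, c), pair(c, a)), d)) = 1 + max(2, 0) = 3
depth(pair(pair(pair(pair(pair(c, c), pair(c, d)), pair(a, pair(d, d))), pair(pair(pair(a, a), pair(c, d)), pair(pair(d, d), pair(c, d)))), pair(pair(pair(c, c), pair(c, a)), d))) = 1 + max(4, 3) = 5
depth(pair(pair(pair(pair(pair(pair(c, c), pair(c, d)), pair(a, pair(d, d))), pair(pair(pair(a, a), pair(c, d)), pair(pair(d, d), pair(c, d)))), pair(pair(pair(c, c), pair(c, a)), d)), a)) = 1 + max(5, 0) = 6
depth(pair(pair(pair(pair(pair(pair(c, d), pair(d, c)), pair(pair(d, a), pair(c, c))), pair(pair(pair(pair(d, c), pair(a, d)), pair(pair(c, a), pair(c, a))), pair(d, d))), pair(pair(d, a), pair(d, c))), pair(pair(pair(pair(pair(pair(c, c), pair(c, d)), pair(a, pair(d, d))), pair(pair(pair(a, a), pair(c, d)), pair(pair(d, d), pair(c, d)))), pair(pair(pair(c, c), pair(c, a)), d)), a))) = 1 + max(6, 6) = 7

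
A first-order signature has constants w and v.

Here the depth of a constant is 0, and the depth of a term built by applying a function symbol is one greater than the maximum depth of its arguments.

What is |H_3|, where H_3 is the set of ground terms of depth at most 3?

With no function symbols every ground term is a constant, so there are exactly 2 ground terms at every depth bound.
N_0 = 2
N_1 = 2
N_2 = 2
N_3 = 2

2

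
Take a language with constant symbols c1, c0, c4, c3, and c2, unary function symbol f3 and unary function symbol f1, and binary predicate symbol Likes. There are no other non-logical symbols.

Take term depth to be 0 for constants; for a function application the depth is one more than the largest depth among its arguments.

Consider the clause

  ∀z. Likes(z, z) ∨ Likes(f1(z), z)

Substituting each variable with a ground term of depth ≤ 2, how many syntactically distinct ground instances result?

35

Ground terms of depth ≤ 2:
  If N_k denotes the number of depth-≤k ground terms, the 5 constants give N_0 = 5, and each function symbol of arity r contributes N_{k-1}^r new terms at level k: N_k = 5 + N_{k-1} + N_{k-1}.
  N_0 = 5
  N_1 = 5 + 5 + 5 = 15
  N_2 = 5 + 15 + 15 = 35
So there are 35 ground terms available for substitution.
The clause has 1 distinct variable (z), which appears in the body. In the free term algebra distinct substitutions yield syntactically distinct ground instances.
Number of ground instances = 35.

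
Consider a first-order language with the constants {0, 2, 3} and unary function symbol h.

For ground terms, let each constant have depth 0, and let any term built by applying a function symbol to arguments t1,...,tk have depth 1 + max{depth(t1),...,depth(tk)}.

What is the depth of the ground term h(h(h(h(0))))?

4

depth(h(0)) = 1 + depth(0) = 1 + 0 = 1
depth(h(h(0))) = 1 + depth(h(0)) = 1 + 1 = 2
depth(h(h(h(0)))) = 1 + depth(h(h(0))) = 1 + 2 = 3
depth(h(h(h(h(0))))) = 1 + depth(h(h(h(0)))) = 1 + 3 = 4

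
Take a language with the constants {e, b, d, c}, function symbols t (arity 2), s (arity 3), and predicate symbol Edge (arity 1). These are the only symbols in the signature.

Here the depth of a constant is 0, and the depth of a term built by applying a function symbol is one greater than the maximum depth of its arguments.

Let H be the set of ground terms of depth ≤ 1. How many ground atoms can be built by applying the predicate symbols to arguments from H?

First count ground terms of depth ≤ 1.
Write N_k for the number of ground terms of depth ≤ k. A term of depth ≤ k is either a constant or a function symbol applied to arguments of depth ≤ k−1, so N_k = 4 + N_{k-1}^2 + N_{k-1}^3.
N_0 = 4
N_1 = 4 + 4^2 + 4^3 = 84
So |H| = 84.
Ground atoms are formed by filling each argument slot of a predicate with a term from H, so an r-ary predicate gives |H|^r atoms:
  Edge: 84
Total ground atoms: 84.

84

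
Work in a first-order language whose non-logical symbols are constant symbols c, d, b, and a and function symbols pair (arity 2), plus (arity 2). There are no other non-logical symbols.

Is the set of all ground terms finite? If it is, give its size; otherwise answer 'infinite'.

The signature has at least one function symbol (pair, arity 2) and at least one constant (c).
Iterating pair gives infinitely many distinct ground terms: c, pair(c, c), pair(pair(c, c), pair(c, c)), ...
So the Herbrand universe is infinite.

infinite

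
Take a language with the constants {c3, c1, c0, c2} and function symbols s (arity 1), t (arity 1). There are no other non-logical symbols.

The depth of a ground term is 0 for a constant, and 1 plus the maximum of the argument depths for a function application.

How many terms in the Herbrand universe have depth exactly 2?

Let N_k count ground terms of depth at most k. Each non-constant term of depth ≤ k is some function symbol applied to depth-≤(k−1) arguments, giving N_k = 4 + N_{k-1} + N_{k-1}.
N_0 = 4
N_1 = 4 + 4 + 4 = 12
N_2 = 4 + 12 + 12 = 28
Terms of depth exactly 2: N_2 − N_1 = 28 − 12 = 16.

16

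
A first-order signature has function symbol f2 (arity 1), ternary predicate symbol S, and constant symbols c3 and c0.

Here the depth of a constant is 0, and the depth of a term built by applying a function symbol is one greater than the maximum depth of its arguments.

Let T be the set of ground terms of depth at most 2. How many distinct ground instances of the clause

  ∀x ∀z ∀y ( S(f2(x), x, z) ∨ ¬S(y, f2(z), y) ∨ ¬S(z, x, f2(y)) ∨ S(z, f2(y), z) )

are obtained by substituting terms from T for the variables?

216

Ground terms of depth ≤ 2:
  If N_k denotes the number of depth-≤k ground terms, the 2 constants give N_0 = 2, and each function symbol of arity r contributes N_{k-1}^r new terms at level k: N_k = 2 + N_{k-1}.
  N_0 = 2
  N_1 = 2 + 2 = 4
  N_2 = 2 + 4 = 6
So there are 6 ground terms available for substitution.
There are 3 variables to instantiate (x, z, y), each occurring in at least one literal, so different choices give different ground instances.
Number of ground instances = 6^3 = 216.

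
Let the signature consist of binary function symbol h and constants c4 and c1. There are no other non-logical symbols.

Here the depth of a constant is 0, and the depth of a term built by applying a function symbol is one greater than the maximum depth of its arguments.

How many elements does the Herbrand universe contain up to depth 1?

6

Count level by level. With function symbols h/2, the terms of depth ≤ k are the 2 constants together with each function applied to depth-≤(k−1) tuples, so N_k = 2 + N_{k-1}^2.
N_0 = 2
N_1 = 2 + 2^2 = 6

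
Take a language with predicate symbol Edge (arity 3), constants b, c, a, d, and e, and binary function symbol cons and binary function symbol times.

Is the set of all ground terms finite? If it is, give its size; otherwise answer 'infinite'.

infinite

The signature has at least one function symbol (cons, arity 2) and at least one constant (b).
Iterating cons gives infinitely many distinct ground terms: b, cons(b, b), cons(cons(b, b), cons(b, b)), ...
So the Herbrand universe is infinite.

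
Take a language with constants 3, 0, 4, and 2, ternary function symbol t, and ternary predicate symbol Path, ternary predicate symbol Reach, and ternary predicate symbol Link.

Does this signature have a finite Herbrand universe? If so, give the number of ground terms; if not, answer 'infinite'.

The signature has at least one function symbol (t, arity 3) and at least one constant (3).
Iterating t gives infinitely many distinct ground terms: 3, t(3, 3, 3), t(t(3, 3, 3), t(3, 3, 3), t(3, 3, 3)), ...
So the Herbrand universe is infinite.

infinite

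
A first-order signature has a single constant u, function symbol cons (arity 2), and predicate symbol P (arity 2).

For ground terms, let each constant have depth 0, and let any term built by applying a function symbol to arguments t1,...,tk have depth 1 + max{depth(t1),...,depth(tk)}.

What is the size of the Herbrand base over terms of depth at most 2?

25

First count ground terms of depth ≤ 2.
Let N_k = |{terms of depth ≤ k}|. Then N_0 = 1 and N_k = 1 + N_{k-1}^2 for k ≥ 1 (one summand per function symbol, arity giving the exponent).
N_0 = 1
N_1 = 1 + 1^2 = 2
N_2 = 1 + 2^2 = 5
So |H| = 5.
For each predicate symbol, the number of ground atoms is |H| raised to its arity; summing:
  P: 5^2 = 25
Total ground atoms: 25.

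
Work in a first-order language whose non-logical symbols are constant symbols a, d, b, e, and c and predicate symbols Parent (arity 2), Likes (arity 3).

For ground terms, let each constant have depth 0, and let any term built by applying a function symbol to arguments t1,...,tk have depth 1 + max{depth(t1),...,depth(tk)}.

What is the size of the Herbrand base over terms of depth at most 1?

First count ground terms of depth ≤ 1.
With no function symbols every ground term is a constant, so there are exactly 5 ground terms at every depth bound.
N_0 = 5
N_1 = 5
Explicitly: a, d, b, e, c.
So |H| = 5.
For each predicate symbol, the number of ground atoms is |H| raised to its arity; summing:
  Parent: 5^2 = 25;  Likes: 5^3 = 125
Total ground atoms: 25 + 125 = 150.

150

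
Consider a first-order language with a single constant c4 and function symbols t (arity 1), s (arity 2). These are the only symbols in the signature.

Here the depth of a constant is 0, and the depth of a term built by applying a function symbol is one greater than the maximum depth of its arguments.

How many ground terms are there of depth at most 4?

33673

Count level by level. With function symbols t/1, s/2, the terms of depth ≤ k are the 1 constant together with each function applied to depth-≤(k−1) tuples, so N_k = 1 + N_{k-1} + N_{k-1}^2.
N_0 = 1
N_1 = 1 + 1 + 1^2 = 3
N_2 = 1 + 3 + 3^2 = 13
N_3 = 1 + 13 + 13^2 = 183
N_4 = 1 + 183 + 183^2 = 33673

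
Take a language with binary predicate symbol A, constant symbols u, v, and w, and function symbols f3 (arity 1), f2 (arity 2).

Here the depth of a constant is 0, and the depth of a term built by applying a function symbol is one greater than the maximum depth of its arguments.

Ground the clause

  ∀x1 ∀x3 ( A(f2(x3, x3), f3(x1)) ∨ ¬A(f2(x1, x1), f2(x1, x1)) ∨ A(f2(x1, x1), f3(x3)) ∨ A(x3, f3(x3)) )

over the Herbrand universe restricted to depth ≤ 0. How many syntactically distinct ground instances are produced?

9

Ground terms of depth ≤ 0:
  If N_k denotes the number of depth-≤k ground terms, the 3 constants give N_0 = 3, and each function symbol of arity r contributes N_{k-1}^r new terms at level k: N_k = 3 + N_{k-1} + N_{k-1}^2.
  N_0 = 3
  Explicitly: u, v, w.
So there are 3 ground terms available for substitution.
There are 2 variables to instantiate (x1, x3), each occurring in at least one literal, so different choices give different ground instances.
Number of ground instances = 3^2 = 9.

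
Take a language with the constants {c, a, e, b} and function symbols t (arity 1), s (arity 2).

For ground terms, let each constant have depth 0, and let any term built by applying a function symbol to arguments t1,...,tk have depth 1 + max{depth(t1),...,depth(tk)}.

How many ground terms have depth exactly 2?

580

Count level by level. With function symbols t/1, s/2, the terms of depth ≤ k are the 4 constants together with each function applied to depth-≤(k−1) tuples, so N_k = 4 + N_{k-1} + N_{k-1}^2.
N_0 = 4
N_1 = 4 + 4 + 4^2 = 24
N_2 = 4 + 24 + 24^2 = 604
Terms of depth exactly 2: N_2 − N_1 = 604 − 24 = 580.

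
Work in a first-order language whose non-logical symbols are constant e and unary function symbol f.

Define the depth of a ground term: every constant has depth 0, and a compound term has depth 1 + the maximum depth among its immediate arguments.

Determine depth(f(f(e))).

2

depth(f(e)) = 1 + depth(e) = 1 + 0 = 1
depth(f(f(e))) = 1 + depth(f(e)) = 1 + 1 = 2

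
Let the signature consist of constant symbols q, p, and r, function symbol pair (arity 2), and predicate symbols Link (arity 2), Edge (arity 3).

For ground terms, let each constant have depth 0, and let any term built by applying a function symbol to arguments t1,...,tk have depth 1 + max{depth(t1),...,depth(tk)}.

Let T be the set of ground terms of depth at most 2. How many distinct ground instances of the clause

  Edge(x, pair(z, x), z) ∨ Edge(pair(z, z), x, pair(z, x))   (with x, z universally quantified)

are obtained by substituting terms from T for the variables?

Ground terms of depth ≤ 2:
  If N_k denotes the number of depth-≤k ground terms, the 3 constants give N_0 = 3, and each function symbol of arity r contributes N_{k-1}^r new terms at level k: N_k = 3 + N_{k-1}^2.
  N_0 = 3
  N_1 = 3 + 3^2 = 12
  N_2 = 3 + 12^2 = 147
So there are 147 ground terms available for substitution.
Each of x, z ranges independently over the available ground terms, and distinct assignments produce distinct instances.
Number of ground instances = 147^2 = 21609.

21609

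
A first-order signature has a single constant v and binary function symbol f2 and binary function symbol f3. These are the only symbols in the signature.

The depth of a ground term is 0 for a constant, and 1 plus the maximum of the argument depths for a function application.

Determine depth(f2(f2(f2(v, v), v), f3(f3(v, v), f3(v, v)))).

3

depth(f2(v, v)) = 1 + max(0, 0) = 1
depth(f2(f2(v, v), v)) = 1 + max(1, 0) = 2
depth(f3(v, v)) = 1 + max(0, 0) = 1
depth(f3(f3(v, v), f3(v, v))) = 1 + max(1, 1) = 2
depth(f2(f2(f2(v, v), v), f3(f3(v, v), f3(v, v)))) = 1 + max(2, 2) = 3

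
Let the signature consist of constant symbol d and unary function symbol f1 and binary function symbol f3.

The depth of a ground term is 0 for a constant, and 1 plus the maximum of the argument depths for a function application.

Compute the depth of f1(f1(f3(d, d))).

3

depth(f3(d, d)) = 1 + max(0, 0) = 1
depth(f1(f3(d, d))) = 1 + depth(f3(d, d)) = 1 + 1 = 2
depth(f1(f1(f3(d, d)))) = 1 + depth(f1(f3(d, d))) = 1 + 2 = 3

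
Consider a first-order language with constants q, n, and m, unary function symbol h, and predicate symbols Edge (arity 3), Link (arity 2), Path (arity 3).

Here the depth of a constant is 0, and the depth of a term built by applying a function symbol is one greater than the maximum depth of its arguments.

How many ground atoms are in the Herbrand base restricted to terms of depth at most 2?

1539

First count ground terms of depth ≤ 2.
Write N_k for the number of ground terms of depth ≤ k. A term of depth ≤ k is either a constant or a function symbol applied to arguments of depth ≤ k−1, so N_k = 3 + N_{k-1}.
N_0 = 3
N_1 = 3 + 3 = 6
N_2 = 3 + 6 = 9
So |H| = 9.
A ground atom is a predicate applied to a tuple of terms from H, so the count is the sum over predicates of |H|^arity:
  Edge: 9^3 = 729;  Link: 9^2 = 81;  Path: 9^3 = 729
Total ground atoms: 729 + 81 + 729 = 1539.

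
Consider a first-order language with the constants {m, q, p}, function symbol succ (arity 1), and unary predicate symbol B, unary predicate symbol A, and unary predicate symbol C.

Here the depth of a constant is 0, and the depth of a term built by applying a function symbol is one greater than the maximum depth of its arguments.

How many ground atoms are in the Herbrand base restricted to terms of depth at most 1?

18

First count ground terms of depth ≤ 1.
Let N_k count ground terms of depth at most k. Each non-constant term of depth ≤ k is some function symbol applied to depth-≤(k−1) arguments, giving N_k = 3 + N_{k-1}.
N_0 = 3
N_1 = 3 + 3 = 6
So |H| = 6.
For each predicate symbol, the number of ground atoms is |H| raised to its arity; summing:
  B: 6;  A: 6;  C: 6
Total ground atoms: 6 + 6 + 6 = 18.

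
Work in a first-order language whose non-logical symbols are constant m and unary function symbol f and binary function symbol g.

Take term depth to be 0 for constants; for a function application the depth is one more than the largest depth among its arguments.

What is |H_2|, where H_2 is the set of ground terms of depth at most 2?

13

Let N_k = |{terms of depth ≤ k}|. Then N_0 = 1 and N_k = 1 + N_{k-1} + N_{k-1}^2 for k ≥ 1 (one summand per function symbol, arity giving the exponent).
N_0 = 1
N_1 = 1 + 1 + 1^2 = 3
N_2 = 1 + 3 + 3^2 = 13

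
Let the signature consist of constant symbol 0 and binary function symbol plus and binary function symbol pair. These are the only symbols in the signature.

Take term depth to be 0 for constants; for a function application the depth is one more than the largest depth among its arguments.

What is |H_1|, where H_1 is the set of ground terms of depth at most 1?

If N_k denotes the number of depth-≤k ground terms, the 1 constant gives N_0 = 1, and each function symbol of arity r contributes N_{k-1}^r new terms at level k: N_k = 1 + N_{k-1}^2 + N_{k-1}^2.
N_0 = 1
N_1 = 1 + 1^2 + 1^2 = 3

3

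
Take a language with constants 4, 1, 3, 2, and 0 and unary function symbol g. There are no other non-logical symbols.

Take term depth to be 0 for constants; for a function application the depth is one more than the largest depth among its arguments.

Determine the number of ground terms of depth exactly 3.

If N_k denotes the number of depth-≤k ground terms, the 5 constants give N_0 = 5, and each function symbol of arity r contributes N_{k-1}^r new terms at level k: N_k = 5 + N_{k-1}.
N_0 = 5
N_1 = 5 + 5 = 10
N_2 = 5 + 10 = 15
N_3 = 5 + 15 = 20
Terms of depth exactly 3: N_3 − N_2 = 20 − 15 = 5.

5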